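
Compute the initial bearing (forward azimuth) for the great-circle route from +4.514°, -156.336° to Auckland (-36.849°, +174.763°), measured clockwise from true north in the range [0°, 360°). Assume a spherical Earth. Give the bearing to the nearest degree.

Δλ = 174.763 − -156.336 = 331.099°; wrapped into (−180°, 180°]: -28.901°.
θ = atan2( sin Δλ · cos φ₂ , cos φ₁ · sin φ₂ − sin φ₁ · cos φ₂ · cos Δλ )
  = atan2(-0.38674, -0.65298) = -149.363° → normalised to [0°, 360°): 210.637°.

211°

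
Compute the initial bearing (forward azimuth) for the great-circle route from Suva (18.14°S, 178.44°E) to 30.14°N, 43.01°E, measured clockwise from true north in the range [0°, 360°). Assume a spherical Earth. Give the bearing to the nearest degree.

295°

Δλ = 43.01 − 178.44 = -135.43°.
θ = atan2( sin Δλ · cos φ₂ , cos φ₁ · sin φ₂ − sin φ₁ · cos φ₂ · cos Δλ )
  = atan2(-0.60690, 0.28535) = -64.818° → normalised to [0°, 360°): 295.182°.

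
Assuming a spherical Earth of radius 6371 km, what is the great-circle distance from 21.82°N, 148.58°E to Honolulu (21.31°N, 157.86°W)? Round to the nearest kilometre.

Δλ = -157.86 − 148.58 = -306.44°; wrapped into (−180°, 180°]: 53.56°.
Δφ = 21.31 − 21.82 = -0.51°.
a = sin²(Δφ/2) + cos φ₁ · cos φ₂ · sin²(Δλ/2) = 0.175599.
c = 2·atan2(√a, √(1−a)) = 0.86479 rad → d = 6371·c ≈ 5509.56 km.

5510 km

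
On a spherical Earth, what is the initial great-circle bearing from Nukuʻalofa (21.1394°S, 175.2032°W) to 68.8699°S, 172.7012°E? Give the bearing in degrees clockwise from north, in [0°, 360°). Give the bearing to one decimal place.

185.8°

Δλ = 172.7012 − -175.2032 = 347.9044°; wrapped into (−180°, 180°]: -12.0956°.
θ = atan2( sin Δλ · cos φ₂ , cos φ₁ · sin φ₂ − sin φ₁ · cos φ₂ · cos Δλ )
  = atan2(-0.07554, -0.74288) = -174.194° → normalised to [0°, 360°): 185.806°.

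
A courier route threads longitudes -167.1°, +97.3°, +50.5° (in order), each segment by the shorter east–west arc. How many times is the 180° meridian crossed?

Leg 1: -167.1° → +97.3°, shortest Δλ = -95.6° (west) — crosses 180°.
Leg 2: +97.3° → +50.5°, shortest Δλ = -46.8° (west) — does not cross 180°.
Total crossings: 1.

1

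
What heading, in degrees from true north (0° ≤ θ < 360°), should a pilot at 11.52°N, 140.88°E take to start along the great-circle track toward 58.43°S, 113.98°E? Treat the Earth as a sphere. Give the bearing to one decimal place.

Δλ = 113.98 − 140.88 = -26.90°.
θ = atan2( sin Δλ · cos φ₂ , cos φ₁ · sin φ₂ − sin φ₁ · cos φ₂ · cos Δλ )
  = atan2(-0.23687, -0.92808) = -165.682° → normalised to [0°, 360°): 194.318°.

194.3°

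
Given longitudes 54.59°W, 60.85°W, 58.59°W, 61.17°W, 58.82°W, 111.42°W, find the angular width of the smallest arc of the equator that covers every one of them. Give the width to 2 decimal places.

56.83°

Sort the longitudes: -111.42°, -61.17°, -60.85°, -58.82°, -58.59°, -54.59°.
Eastward gaps between consecutive values (wrapping around): 50.25°, 0.32°, 2.03°, 0.23°, 4.00°, 303.17°.
Largest gap = 303.17° ⇒ minimal covering band is its complement: 360° − 303.17° = 56.83°.
Band runs from -111.42° eastward to -54.59°.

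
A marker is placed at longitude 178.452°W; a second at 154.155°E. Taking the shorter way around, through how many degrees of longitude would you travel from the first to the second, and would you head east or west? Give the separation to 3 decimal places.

27.393° west

Raw difference: 154.155 − -178.452 = 332.607°.
Normalise into (−180°, 180°]: 332.607° − 360° = -27.393°.
Negative ⇒ the second point lies to the west; separation 27.393°.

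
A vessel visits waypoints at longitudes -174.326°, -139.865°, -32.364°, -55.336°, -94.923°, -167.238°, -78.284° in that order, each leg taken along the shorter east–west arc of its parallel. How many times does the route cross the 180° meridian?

Leg 1: -174.326° → -139.865°, shortest Δλ = 34.461° (east) — does not cross 180°.
Leg 2: -139.865° → -32.364°, shortest Δλ = 107.501° (east) — does not cross 180°.
Leg 3: -32.364° → -55.336°, shortest Δλ = -22.972° (west) — does not cross 180°.
Leg 4: -55.336° → -94.923°, shortest Δλ = -39.587° (west) — does not cross 180°.
Leg 5: -94.923° → -167.238°, shortest Δλ = -72.315° (west) — does not cross 180°.
Leg 6: -167.238° → -78.284°, shortest Δλ = 88.954° (east) — does not cross 180°.
Total crossings: 0.

0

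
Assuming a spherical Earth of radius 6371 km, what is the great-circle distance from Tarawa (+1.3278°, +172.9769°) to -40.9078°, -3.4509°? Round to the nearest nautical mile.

Δλ = -3.4509 − 172.9769 = -176.4278°.
Δφ = -40.9078 − 1.3278 = -42.2356°.
a = sin²(Δφ/2) + cos φ₁ · cos φ₂ · sin²(Δλ/2) = 0.884634.
c = 2·atan2(√a, √(1−a)) = 2.44849 rad → d = 6371·c ≈ 15599.33 km ≈ 8422.97 nmi.

8423 nmi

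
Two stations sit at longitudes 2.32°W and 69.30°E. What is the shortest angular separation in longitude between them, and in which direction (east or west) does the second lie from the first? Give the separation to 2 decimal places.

Raw difference: 69.30 − -2.32 = 71.62°.
Normalise into (−180°, 180°]: 71.62° stays 71.62°.
Positive ⇒ the second point lies to the east; separation 71.62°.

71.62° east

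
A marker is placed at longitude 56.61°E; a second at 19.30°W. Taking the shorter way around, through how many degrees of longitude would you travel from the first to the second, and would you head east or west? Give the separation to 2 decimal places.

Raw difference: -19.30 − 56.61 = -75.91°.
Normalise into (−180°, 180°]: -75.91° stays -75.91°.
Negative ⇒ the second point lies to the west; separation 75.91°.

75.91° west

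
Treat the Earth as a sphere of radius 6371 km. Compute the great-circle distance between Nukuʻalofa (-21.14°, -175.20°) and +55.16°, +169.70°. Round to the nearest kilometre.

Δλ = 169.70 − -175.20 = 344.90°; wrapped into (−180°, 180°]: -15.10°.
Δφ = 55.16 − -21.14 = 76.30°.
a = sin²(Δφ/2) + cos φ₁ · cos φ₂ · sin²(Δλ/2) = 0.390780.
c = 2·atan2(√a, √(1−a)) = 1.35058 rad → d = 6371·c ≈ 8604.55 km.

8605 km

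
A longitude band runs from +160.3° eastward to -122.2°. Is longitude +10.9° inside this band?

Band width going east from +160.3° to -122.2°: ((-122.2 − 160.3) mod 360) = 77.5°.
Offset of +10.9° east of the west edge: ((10.9 − 160.3) mod 360) = 210.6°.
210.6° > 77.5° ⇒ outside.

No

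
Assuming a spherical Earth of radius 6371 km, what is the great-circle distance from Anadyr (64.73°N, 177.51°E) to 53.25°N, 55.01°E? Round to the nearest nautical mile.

Δλ = 55.01 − 177.51 = -122.50°.
Δφ = 53.25 − 64.73 = -11.48°.
a = sin²(Δφ/2) + cos φ₁ · cos φ₂ · sin²(Δλ/2) = 0.206328.
c = 2·atan2(√a, √(1−a)) = 0.94302 rad → d = 6371·c ≈ 6008.00 km ≈ 3244.06 nmi.

3244 nmi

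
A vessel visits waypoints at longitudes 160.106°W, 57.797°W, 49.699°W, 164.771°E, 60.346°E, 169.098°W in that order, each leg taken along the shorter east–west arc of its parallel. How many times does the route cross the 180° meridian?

Leg 1: -160.106° → -57.797°, shortest Δλ = 102.309° (east) — does not cross 180°.
Leg 2: -57.797° → -49.699°, shortest Δλ = 8.098° (east) — does not cross 180°.
Leg 3: -49.699° → +164.771°, shortest Δλ = -145.53° (west) — crosses 180°.
Leg 4: +164.771° → +60.346°, shortest Δλ = -104.425° (west) — does not cross 180°.
Leg 5: +60.346° → -169.098°, shortest Δλ = 130.556° (east) — crosses 180°.
Total crossings: 2.

2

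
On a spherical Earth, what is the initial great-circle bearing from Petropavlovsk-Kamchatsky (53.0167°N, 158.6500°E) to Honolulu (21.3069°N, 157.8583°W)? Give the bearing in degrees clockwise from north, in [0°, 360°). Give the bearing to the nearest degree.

Δλ = -157.8583 − 158.6500 = -316.5083°; wrapped into (−180°, 180°]: 43.4917°.
θ = atan2( sin Δλ · cos φ₂ , cos φ₁ · sin φ₂ − sin φ₁ · cos φ₂ · cos Δλ )
  = atan2(0.64121, -0.32131) = 116.616° → normalised to [0°, 360°): 116.616°.

117°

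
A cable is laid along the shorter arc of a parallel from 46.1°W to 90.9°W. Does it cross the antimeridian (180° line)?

Signed shortest Δλ = ((-90.9 − -46.1 + 180) mod 360) − 180 = -44.8°.
Going west by 44.8° from -46.1° reaches -90.9° without touching 180°.

No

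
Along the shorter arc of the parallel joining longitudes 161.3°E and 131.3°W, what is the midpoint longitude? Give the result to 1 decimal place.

Signed shortest Δλ from +161.3° to -131.3° is +67.4°.
Midpoint longitude = +161.3° + (+67.4°)/2 = +161.3° + 33.7° = +195.0°.
Normalise into (−180°, 180°]: -165.0°.
(The naïve average (+161.3 + -131.3)/2 = 15.0° is on the wrong side of the globe.)

165.0°W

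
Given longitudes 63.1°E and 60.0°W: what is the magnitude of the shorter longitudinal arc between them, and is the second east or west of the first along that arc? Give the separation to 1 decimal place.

123.1° west

Raw difference: -60.0 − 63.1 = -123.1°.
Normalise into (−180°, 180°]: -123.1° stays -123.1°.
Negative ⇒ the second point lies to the west; separation 123.1°.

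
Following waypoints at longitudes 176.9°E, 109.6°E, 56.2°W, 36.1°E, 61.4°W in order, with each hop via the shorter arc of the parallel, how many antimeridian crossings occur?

0

Leg 1: +176.9° → +109.6°, shortest Δλ = -67.3° (west) — does not cross 180°.
Leg 2: +109.6° → -56.2°, shortest Δλ = -165.8° (west) — does not cross 180°.
Leg 3: -56.2° → +36.1°, shortest Δλ = 92.3° (east) — does not cross 180°.
Leg 4: +36.1° → -61.4°, shortest Δλ = -97.5° (west) — does not cross 180°.
Total crossings: 0.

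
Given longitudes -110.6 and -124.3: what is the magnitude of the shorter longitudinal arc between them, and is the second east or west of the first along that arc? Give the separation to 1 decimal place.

Raw difference: -124.3 − -110.6 = -13.7°.
Normalise into (−180°, 180°]: -13.7° stays -13.7°.
Negative ⇒ the second point lies to the west; separation 13.7°.

13.7° west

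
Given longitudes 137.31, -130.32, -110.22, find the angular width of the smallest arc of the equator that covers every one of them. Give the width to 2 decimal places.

112.47°

Sort the longitudes: -130.32°, -110.22°, +137.31°.
Eastward gaps between consecutive values (wrapping around): 20.10°, 247.53°, 92.37°.
Largest gap = 247.53° ⇒ minimal covering band is its complement: 360° − 247.53° = 112.47°.
Band runs from +137.31° eastward to -110.22°, crossing the antimeridian.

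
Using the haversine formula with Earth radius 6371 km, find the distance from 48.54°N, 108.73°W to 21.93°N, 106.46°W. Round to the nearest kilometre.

Δλ = -106.46 − -108.73 = 2.27°.
Δφ = 21.93 − 48.54 = -26.61°.
a = sin²(Δφ/2) + cos φ₁ · cos φ₂ · sin²(Δλ/2) = 0.053203.
c = 2·atan2(√a, √(1−a)) = 0.46551 rad → d = 6371·c ≈ 2965.75 km.

2966 km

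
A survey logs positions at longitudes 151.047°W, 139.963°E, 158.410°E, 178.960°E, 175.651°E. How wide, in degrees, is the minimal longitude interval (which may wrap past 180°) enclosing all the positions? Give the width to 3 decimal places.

Sort the longitudes: -151.047°, +139.963°, +158.410°, +175.651°, +178.960°.
Eastward gaps between consecutive values (wrapping around): 291.010°, 18.447°, 17.241°, 3.309°, 29.993°.
Largest gap = 291.010° ⇒ minimal covering band is its complement: 360° − 291.010° = 68.990°.
Band runs from +139.963° eastward to -151.047°, crossing the antimeridian.

68.990°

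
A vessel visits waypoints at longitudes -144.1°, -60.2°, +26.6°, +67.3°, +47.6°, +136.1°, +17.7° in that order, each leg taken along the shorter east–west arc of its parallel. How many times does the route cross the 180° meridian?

Leg 1: -144.1° → -60.2°, shortest Δλ = 83.9° (east) — does not cross 180°.
Leg 2: -60.2° → +26.6°, shortest Δλ = 86.8° (east) — does not cross 180°.
Leg 3: +26.6° → +67.3°, shortest Δλ = 40.7° (east) — does not cross 180°.
Leg 4: +67.3° → +47.6°, shortest Δλ = -19.7° (west) — does not cross 180°.
Leg 5: +47.6° → +136.1°, shortest Δλ = 88.5° (east) — does not cross 180°.
Leg 6: +136.1° → +17.7°, shortest Δλ = -118.4° (west) — does not cross 180°.
Total crossings: 0.

0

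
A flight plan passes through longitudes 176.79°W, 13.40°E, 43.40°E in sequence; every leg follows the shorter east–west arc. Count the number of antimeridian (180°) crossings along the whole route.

Leg 1: -176.79° → +13.40°, shortest Δλ = -169.81° (west) — crosses 180°.
Leg 2: +13.40° → +43.40°, shortest Δλ = 30.0° (east) — does not cross 180°.
Total crossings: 1.

1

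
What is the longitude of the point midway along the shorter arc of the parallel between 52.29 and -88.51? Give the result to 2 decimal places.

Signed shortest Δλ from +52.29° to -88.51° is -140.80°.
Midpoint longitude = +52.29° + (-140.80°)/2 = +52.29° − 70.40° = -18.11°.

-18.11°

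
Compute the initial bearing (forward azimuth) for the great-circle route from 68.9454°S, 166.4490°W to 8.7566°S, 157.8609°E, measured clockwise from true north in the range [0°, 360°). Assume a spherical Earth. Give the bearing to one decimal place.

320.3°

Δλ = 157.8609 − -166.4490 = 324.3099°; wrapped into (−180°, 180°]: -35.6901°.
θ = atan2( sin Δλ · cos φ₂ , cos φ₁ · sin φ₂ − sin φ₁ · cos φ₂ · cos Δλ )
  = atan2(-0.57660, 0.69443) = -39.703° → normalised to [0°, 360°): 320.297°.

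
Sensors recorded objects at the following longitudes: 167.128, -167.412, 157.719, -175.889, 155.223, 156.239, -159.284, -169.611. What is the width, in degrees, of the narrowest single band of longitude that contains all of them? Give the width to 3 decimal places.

45.493°

Sort the longitudes: -175.889°, -169.611°, -167.412°, -159.284°, +155.223°, +156.239°, +157.719°, +167.128°.
Eastward gaps between consecutive values (wrapping around): 6.278°, 2.199°, 8.128°, 314.507°, 1.016°, 1.480°, 9.409°, 16.983°.
Largest gap = 314.507° ⇒ minimal covering band is its complement: 360° − 314.507° = 45.493°.
Band runs from +155.223° eastward to -159.284°, crossing the antimeridian.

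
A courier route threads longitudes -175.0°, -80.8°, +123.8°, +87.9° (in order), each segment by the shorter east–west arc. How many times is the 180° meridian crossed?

Leg 1: -175.0° → -80.8°, shortest Δλ = 94.2° (east) — does not cross 180°.
Leg 2: -80.8° → +123.8°, shortest Δλ = -155.4° (west) — crosses 180°.
Leg 3: +123.8° → +87.9°, shortest Δλ = -35.9° (west) — does not cross 180°.
Total crossings: 1.

1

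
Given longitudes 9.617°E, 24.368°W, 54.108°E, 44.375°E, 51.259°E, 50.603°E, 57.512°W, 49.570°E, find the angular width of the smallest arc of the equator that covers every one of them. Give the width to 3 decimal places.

111.620°

Sort the longitudes: -57.512°, -24.368°, +9.617°, +44.375°, +49.570°, +50.603°, +51.259°, +54.108°.
Eastward gaps between consecutive values (wrapping around): 33.144°, 33.985°, 34.758°, 5.195°, 1.033°, 0.656°, 2.849°, 248.380°.
Largest gap = 248.380° ⇒ minimal covering band is its complement: 360° − 248.380° = 111.620°.
Band runs from -57.512° eastward to +54.108°.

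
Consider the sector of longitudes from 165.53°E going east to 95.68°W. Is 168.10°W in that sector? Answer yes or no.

Band width going east from +165.53° to -95.68°: ((-95.68 − 165.53) mod 360) = 98.79°.
Offset of -168.10° east of the west edge: ((-168.10 − 165.53) mod 360) = 26.37°.
26.37° ≤ 98.79° ⇒ inside.

Yes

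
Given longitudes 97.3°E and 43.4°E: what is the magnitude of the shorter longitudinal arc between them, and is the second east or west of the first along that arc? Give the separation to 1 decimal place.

Raw difference: 43.4 − 97.3 = -53.9°.
Normalise into (−180°, 180°]: -53.9° stays -53.9°.
Negative ⇒ the second point lies to the west; separation 53.9°.

53.9° west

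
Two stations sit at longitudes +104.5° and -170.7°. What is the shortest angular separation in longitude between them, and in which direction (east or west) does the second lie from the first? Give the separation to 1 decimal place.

84.8° east

Raw difference: -170.7 − 104.5 = -275.2°.
Normalise into (−180°, 180°]: -275.2° + 360° = 84.8°.
Positive ⇒ the second point lies to the east; separation 84.8°.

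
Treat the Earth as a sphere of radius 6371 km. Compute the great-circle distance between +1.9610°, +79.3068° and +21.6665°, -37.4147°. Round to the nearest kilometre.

12664 km

Δλ = -37.4147 − 79.3068 = -116.7215°.
Δφ = 21.6665 − 1.9610 = 19.7055°.
a = sin²(Δφ/2) + cos φ₁ · cos φ₂ · sin²(Δλ/2) = 0.702503.
c = 2·atan2(√a, √(1−a)) = 1.98778 rad → d = 6371·c ≈ 12664.16 km.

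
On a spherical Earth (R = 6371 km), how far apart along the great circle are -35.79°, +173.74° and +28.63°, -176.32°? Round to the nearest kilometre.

Δλ = -176.32 − 173.74 = -350.06°; wrapped into (−180°, 180°]: 9.94°.
Δφ = 28.63 − -35.79 = 64.42°.
a = sin²(Δφ/2) + cos φ₁ · cos φ₂ · sin²(Δλ/2) = 0.289458.
c = 2·atan2(√a, √(1−a)) = 1.13616 rad → d = 6371·c ≈ 7238.46 km.

7238 km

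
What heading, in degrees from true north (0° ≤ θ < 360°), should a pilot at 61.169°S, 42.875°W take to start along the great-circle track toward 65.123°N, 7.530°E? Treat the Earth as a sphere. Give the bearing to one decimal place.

Δλ = 7.530 − -42.875 = 50.405°.
θ = atan2( sin Δλ · cos φ₂ , cos φ₁ · sin φ₂ − sin φ₁ · cos φ₂ · cos Δλ )
  = atan2(0.32416, 0.67237) = 25.739° → normalised to [0°, 360°): 25.739°.

25.7°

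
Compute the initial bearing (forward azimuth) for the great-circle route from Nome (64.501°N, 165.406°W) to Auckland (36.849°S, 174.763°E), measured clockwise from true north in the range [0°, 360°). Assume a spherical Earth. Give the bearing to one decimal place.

Δλ = 174.763 − -165.406 = 340.169°; wrapped into (−180°, 180°]: -19.831°.
θ = atan2( sin Δλ · cos φ₂ , cos φ₁ · sin φ₂ − sin φ₁ · cos φ₂ · cos Δλ )
  = atan2(-0.27147, -0.93761) = -163.852° → normalised to [0°, 360°): 196.148°.

196.1°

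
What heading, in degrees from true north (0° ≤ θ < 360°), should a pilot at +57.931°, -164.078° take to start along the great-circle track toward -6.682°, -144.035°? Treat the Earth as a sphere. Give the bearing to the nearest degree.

Δλ = -144.035 − -164.078 = 20.043°.
θ = atan2( sin Δλ · cos φ₂ , cos φ₁ · sin φ₂ − sin φ₁ · cos φ₂ · cos Δλ )
  = atan2(0.34040, -0.85246) = 158.233° → normalised to [0°, 360°): 158.233°.

158°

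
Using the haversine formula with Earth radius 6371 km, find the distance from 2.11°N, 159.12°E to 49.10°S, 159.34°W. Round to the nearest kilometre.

6949 km

Δλ = -159.34 − 159.12 = -318.46°; wrapped into (−180°, 180°]: 41.54°.
Δφ = -49.10 − 2.11 = -51.21°.
a = sin²(Δφ/2) + cos φ₁ · cos φ₂ · sin²(Δλ/2) = 0.269046.
c = 2·atan2(√a, √(1−a)) = 1.09065 rad → d = 6371·c ≈ 6948.54 km.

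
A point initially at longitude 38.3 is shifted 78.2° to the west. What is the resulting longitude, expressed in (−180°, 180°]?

Start at +38.3°; shift −78.2° → -39.9°.
-39.9° already lies in (−180°, 180°].

-39.9°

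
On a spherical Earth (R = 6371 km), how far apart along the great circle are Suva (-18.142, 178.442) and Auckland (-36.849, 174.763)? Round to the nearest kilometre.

2111 km

Δλ = 174.763 − 178.442 = -3.679°.
Δφ = -36.849 − -18.142 = -18.707°.
a = sin²(Δφ/2) + cos φ₁ · cos φ₂ · sin²(Δλ/2) = 0.027198.
c = 2·atan2(√a, √(1−a)) = 0.33135 rad → d = 6371·c ≈ 2111.03 km.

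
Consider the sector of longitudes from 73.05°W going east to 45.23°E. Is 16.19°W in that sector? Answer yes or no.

Band width going east from -73.05° to +45.23°: ((45.23 − -73.05) mod 360) = 118.28°.
Offset of -16.19° east of the west edge: ((-16.19 − -73.05) mod 360) = 56.86°.
56.86° ≤ 118.28° ⇒ inside.

Yes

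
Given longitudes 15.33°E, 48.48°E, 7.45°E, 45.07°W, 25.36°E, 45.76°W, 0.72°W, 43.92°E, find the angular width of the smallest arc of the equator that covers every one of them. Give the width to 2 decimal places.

Sort the longitudes: -45.76°, -45.07°, -0.72°, +7.45°, +15.33°, +25.36°, +43.92°, +48.48°.
Eastward gaps between consecutive values (wrapping around): 0.69°, 44.35°, 8.17°, 7.88°, 10.03°, 18.56°, 4.56°, 265.76°.
Largest gap = 265.76° ⇒ minimal covering band is its complement: 360° − 265.76° = 94.24°.
Band runs from -45.76° eastward to +48.48°.

94.24°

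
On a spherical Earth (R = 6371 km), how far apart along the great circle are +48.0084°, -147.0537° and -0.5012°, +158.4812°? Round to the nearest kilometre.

Δλ = 158.4812 − -147.0537 = 305.5349°; wrapped into (−180°, 180°]: -54.4651°.
Δφ = -0.5012 − 48.0084 = -48.5096°.
a = sin²(Δφ/2) + cos φ₁ · cos φ₂ · sin²(Δλ/2) = 0.308841.
c = 2·atan2(√a, √(1−a)) = 1.17849 rad → d = 6371·c ≈ 7508.18 km.

7508 km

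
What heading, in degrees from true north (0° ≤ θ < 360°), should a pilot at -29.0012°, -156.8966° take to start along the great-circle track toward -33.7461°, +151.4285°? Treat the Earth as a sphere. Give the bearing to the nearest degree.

Δλ = 151.4285 − -156.8966 = 308.3251°; wrapped into (−180°, 180°]: -51.6749°.
θ = atan2( sin Δλ · cos φ₂ , cos φ₁ · sin φ₂ − sin φ₁ · cos φ₂ · cos Δλ )
  = atan2(-0.65232, -0.23586) = -109.879° → normalised to [0°, 360°): 250.121°.

250°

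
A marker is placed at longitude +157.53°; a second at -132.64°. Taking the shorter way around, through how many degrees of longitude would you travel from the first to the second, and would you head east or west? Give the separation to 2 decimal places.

Raw difference: -132.64 − 157.53 = -290.17°.
Normalise into (−180°, 180°]: -290.17° + 360° = 69.83°.
Positive ⇒ the second point lies to the east; separation 69.83°.

69.83° east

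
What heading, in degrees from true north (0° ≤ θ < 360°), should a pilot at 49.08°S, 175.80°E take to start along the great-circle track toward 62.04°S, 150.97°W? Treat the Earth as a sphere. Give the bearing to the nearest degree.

138°

Δλ = -150.97 − 175.80 = -326.77°; wrapped into (−180°, 180°]: 33.23°.
θ = atan2( sin Δλ · cos φ₂ , cos φ₁ · sin φ₂ − sin φ₁ · cos φ₂ · cos Δλ )
  = atan2(0.25693, -0.28220) = 137.684° → normalised to [0°, 360°): 137.684°.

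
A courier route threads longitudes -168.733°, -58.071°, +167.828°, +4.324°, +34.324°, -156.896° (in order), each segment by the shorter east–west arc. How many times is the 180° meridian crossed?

2

Leg 1: -168.733° → -58.071°, shortest Δλ = 110.662° (east) — does not cross 180°.
Leg 2: -58.071° → +167.828°, shortest Δλ = -134.101° (west) — crosses 180°.
Leg 3: +167.828° → +4.324°, shortest Δλ = -163.504° (west) — does not cross 180°.
Leg 4: +4.324° → +34.324°, shortest Δλ = 30.0° (east) — does not cross 180°.
Leg 5: +34.324° → -156.896°, shortest Δλ = 168.78° (east) — crosses 180°.
Total crossings: 2.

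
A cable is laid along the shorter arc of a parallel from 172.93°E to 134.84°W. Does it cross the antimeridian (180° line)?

Naïve |-134.84 − 172.93| = 307.77° > 180°, so the shorter arc goes the other way round — across 180°.
Signed shortest Δλ = ((-134.84 − 172.93 + 180) mod 360) − 180 = 52.23°.
Going east by 52.23° from +172.93° passes through 180° before reaching -134.84°.

Yes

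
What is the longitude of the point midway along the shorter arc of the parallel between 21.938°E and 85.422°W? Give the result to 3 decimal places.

Signed shortest Δλ from +21.938° to -85.422° is -107.360°.
Midpoint longitude = +21.938° + (-107.360°)/2 = +21.938° − 53.680° = -31.742°.

31.742°W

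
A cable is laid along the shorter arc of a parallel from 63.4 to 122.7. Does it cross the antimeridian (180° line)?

No

Signed shortest Δλ = ((122.7 − 63.4 + 180) mod 360) − 180 = 59.3°.
Going east by 59.3° from +63.4° reaches +122.7° without touching 180°.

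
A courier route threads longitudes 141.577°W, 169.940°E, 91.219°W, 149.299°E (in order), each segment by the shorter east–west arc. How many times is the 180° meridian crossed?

3

Leg 1: -141.577° → +169.940°, shortest Δλ = -48.483° (west) — crosses 180°.
Leg 2: +169.940° → -91.219°, shortest Δλ = 98.841° (east) — crosses 180°.
Leg 3: -91.219° → +149.299°, shortest Δλ = -119.482° (west) — crosses 180°.
Total crossings: 3.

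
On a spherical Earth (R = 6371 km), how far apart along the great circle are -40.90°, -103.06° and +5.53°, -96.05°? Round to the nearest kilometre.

5212 km

Δλ = -96.05 − -103.06 = 7.01°.
Δφ = 5.53 − -40.90 = 46.43°.
a = sin²(Δφ/2) + cos φ₁ · cos φ₂ · sin²(Δλ/2) = 0.158192.
c = 2·atan2(√a, √(1−a)) = 0.81809 rad → d = 6371·c ≈ 5212.05 km.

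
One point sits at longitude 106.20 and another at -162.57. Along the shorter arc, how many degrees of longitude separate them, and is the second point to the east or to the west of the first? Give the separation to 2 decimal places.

91.23° east

Raw difference: -162.57 − 106.20 = -268.77°.
Normalise into (−180°, 180°]: -268.77° + 360° = 91.23°.
Positive ⇒ the second point lies to the east; separation 91.23°.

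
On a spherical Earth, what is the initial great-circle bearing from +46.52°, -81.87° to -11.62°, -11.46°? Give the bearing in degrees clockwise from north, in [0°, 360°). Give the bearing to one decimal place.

112.2°

Δλ = -11.46 − -81.87 = 70.41°.
θ = atan2( sin Δλ · cos φ₂ , cos φ₁ · sin φ₂ − sin φ₁ · cos φ₂ · cos Δλ )
  = atan2(0.92281, -0.37690) = 112.216° → normalised to [0°, 360°): 112.216°.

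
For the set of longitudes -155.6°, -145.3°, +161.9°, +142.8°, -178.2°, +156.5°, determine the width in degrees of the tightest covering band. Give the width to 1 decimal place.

71.9°

Sort the longitudes: -178.2°, -155.6°, -145.3°, +142.8°, +156.5°, +161.9°.
Eastward gaps between consecutive values (wrapping around): 22.6°, 10.3°, 288.1°, 13.7°, 5.4°, 19.9°.
Largest gap = 288.1° ⇒ minimal covering band is its complement: 360° − 288.1° = 71.9°.
Band runs from +142.8° eastward to -145.3°, crossing the antimeridian.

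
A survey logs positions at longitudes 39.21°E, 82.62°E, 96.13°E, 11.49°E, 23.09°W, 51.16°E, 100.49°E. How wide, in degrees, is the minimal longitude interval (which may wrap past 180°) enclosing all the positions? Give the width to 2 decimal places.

Sort the longitudes: -23.09°, +11.49°, +39.21°, +51.16°, +82.62°, +96.13°, +100.49°.
Eastward gaps between consecutive values (wrapping around): 34.58°, 27.72°, 11.95°, 31.46°, 13.51°, 4.36°, 236.42°.
Largest gap = 236.42° ⇒ minimal covering band is its complement: 360° − 236.42° = 123.58°.
Band runs from -23.09° eastward to +100.49°.

123.58°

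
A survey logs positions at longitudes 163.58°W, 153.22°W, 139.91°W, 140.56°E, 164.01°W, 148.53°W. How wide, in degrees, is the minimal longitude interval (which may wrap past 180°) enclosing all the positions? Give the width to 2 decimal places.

79.53°

Sort the longitudes: -164.01°, -163.58°, -153.22°, -148.53°, -139.91°, +140.56°.
Eastward gaps between consecutive values (wrapping around): 0.43°, 10.36°, 4.69°, 8.62°, 280.47°, 55.43°.
Largest gap = 280.47° ⇒ minimal covering band is its complement: 360° − 280.47° = 79.53°.
Band runs from +140.56° eastward to -139.91°, crossing the antimeridian.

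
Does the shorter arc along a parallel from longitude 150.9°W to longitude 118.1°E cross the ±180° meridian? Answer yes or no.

Yes

Naïve |118.1 − -150.9| = 269.0° > 180°, so the shorter arc goes the other way round — across 180°.
Signed shortest Δλ = ((118.1 − -150.9 + 180) mod 360) − 180 = -91.0°.
Going west by 91.0° from -150.9° passes through 180° before reaching +118.1°.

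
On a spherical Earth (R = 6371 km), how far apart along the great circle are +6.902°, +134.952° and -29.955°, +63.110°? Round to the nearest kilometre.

8672 km

Δλ = 63.110 − 134.952 = -71.842°.
Δφ = -29.955 − 6.902 = -36.857°.
a = sin²(Δφ/2) + cos φ₁ · cos φ₂ · sin²(Δλ/2) = 0.395976.
c = 2·atan2(√a, √(1−a)) = 1.36122 rad → d = 6371·c ≈ 8672.31 km.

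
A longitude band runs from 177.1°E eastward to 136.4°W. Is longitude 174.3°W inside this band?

Yes

Band width going east from +177.1° to -136.4°: ((-136.4 − 177.1) mod 360) = 46.5°.
Offset of -174.3° east of the west edge: ((-174.3 − 177.1) mod 360) = 8.6°.
8.6° ≤ 46.5° ⇒ inside.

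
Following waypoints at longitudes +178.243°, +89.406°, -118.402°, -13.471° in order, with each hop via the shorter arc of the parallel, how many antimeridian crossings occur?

1

Leg 1: +178.243° → +89.406°, shortest Δλ = -88.837° (west) — does not cross 180°.
Leg 2: +89.406° → -118.402°, shortest Δλ = 152.192° (east) — crosses 180°.
Leg 3: -118.402° → -13.471°, shortest Δλ = 104.931° (east) — does not cross 180°.
Total crossings: 1.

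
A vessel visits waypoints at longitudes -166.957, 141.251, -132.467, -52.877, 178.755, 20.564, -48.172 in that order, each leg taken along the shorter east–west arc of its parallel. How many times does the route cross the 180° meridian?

3

Leg 1: -166.957° → +141.251°, shortest Δλ = -51.792° (west) — crosses 180°.
Leg 2: +141.251° → -132.467°, shortest Δλ = 86.282° (east) — crosses 180°.
Leg 3: -132.467° → -52.877°, shortest Δλ = 79.59° (east) — does not cross 180°.
Leg 4: -52.877° → +178.755°, shortest Δλ = -128.368° (west) — crosses 180°.
Leg 5: +178.755° → +20.564°, shortest Δλ = -158.191° (west) — does not cross 180°.
Leg 6: +20.564° → -48.172°, shortest Δλ = -68.736° (west) — does not cross 180°.
Total crossings: 3.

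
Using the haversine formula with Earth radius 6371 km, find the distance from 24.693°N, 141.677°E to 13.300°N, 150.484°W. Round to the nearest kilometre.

Δλ = -150.484 − 141.677 = -292.161°; wrapped into (−180°, 180°]: 67.839°.
Δφ = 13.300 − 24.693 = -11.393°.
a = sin²(Δφ/2) + cos φ₁ · cos φ₂ · sin²(Δλ/2) = 0.285185.
c = 2·atan2(√a, √(1−a)) = 1.12671 rad → d = 6371·c ≈ 7178.29 km.

7178 km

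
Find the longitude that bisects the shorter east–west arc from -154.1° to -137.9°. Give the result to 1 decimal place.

-146.0°

Signed shortest Δλ from -154.1° to -137.9° is +16.2°.
Midpoint longitude = -154.1° + (+16.2°)/2 = -154.1° + 8.1° = -146.0°.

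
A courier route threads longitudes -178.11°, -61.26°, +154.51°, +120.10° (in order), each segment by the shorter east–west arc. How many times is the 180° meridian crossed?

Leg 1: -178.11° → -61.26°, shortest Δλ = 116.85° (east) — does not cross 180°.
Leg 2: -61.26° → +154.51°, shortest Δλ = -144.23° (west) — crosses 180°.
Leg 3: +154.51° → +120.10°, shortest Δλ = -34.41° (west) — does not cross 180°.
Total crossings: 1.

1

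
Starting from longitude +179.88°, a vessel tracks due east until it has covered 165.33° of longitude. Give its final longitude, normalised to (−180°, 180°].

Start at +179.88°; shift +165.33° → +345.21°.
+345.21° lies outside (−180°, 180°]; subtract 360° → -14.79°.

-14.79°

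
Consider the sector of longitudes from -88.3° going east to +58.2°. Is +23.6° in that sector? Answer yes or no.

Yes

Band width going east from -88.3° to +58.2°: ((58.2 − -88.3) mod 360) = 146.5°.
Offset of +23.6° east of the west edge: ((23.6 − -88.3) mod 360) = 111.9°.
111.9° ≤ 146.5° ⇒ inside.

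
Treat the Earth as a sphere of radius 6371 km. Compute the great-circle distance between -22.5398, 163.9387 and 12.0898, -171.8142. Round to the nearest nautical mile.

Δλ = -171.8142 − 163.9387 = -335.7529°; wrapped into (−180°, 180°]: 24.2471°.
Δφ = 12.0898 − -22.5398 = 34.6296°.
a = sin²(Δφ/2) + cos φ₁ · cos φ₂ · sin²(Δλ/2) = 0.128414.
c = 2·atan2(√a, √(1−a)) = 0.73300 rad → d = 6371·c ≈ 4669.93 km ≈ 2521.56 nmi.

2522 nmi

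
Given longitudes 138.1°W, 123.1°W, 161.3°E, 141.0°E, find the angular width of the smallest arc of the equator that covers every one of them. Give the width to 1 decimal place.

95.9°

Sort the longitudes: -138.1°, -123.1°, +141.0°, +161.3°.
Eastward gaps between consecutive values (wrapping around): 15.0°, 264.1°, 20.3°, 60.6°.
Largest gap = 264.1° ⇒ minimal covering band is its complement: 360° − 264.1° = 95.9°.
Band runs from +141.0° eastward to -123.1°, crossing the antimeridian.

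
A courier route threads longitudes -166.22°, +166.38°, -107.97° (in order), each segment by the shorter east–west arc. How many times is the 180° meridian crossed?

2

Leg 1: -166.22° → +166.38°, shortest Δλ = -27.4° (west) — crosses 180°.
Leg 2: +166.38° → -107.97°, shortest Δλ = 85.65° (east) — crosses 180°.
Total crossings: 2.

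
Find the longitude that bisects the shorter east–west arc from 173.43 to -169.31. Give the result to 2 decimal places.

Signed shortest Δλ from +173.43° to -169.31° is +17.26°.
Midpoint longitude = +173.43° + (+17.26°)/2 = +173.43° + 8.63° = +182.06°.
Normalise into (−180°, 180°]: -177.94°.
(The naïve average (+173.43 + -169.31)/2 = 2.06° is on the wrong side of the globe.)

-177.94°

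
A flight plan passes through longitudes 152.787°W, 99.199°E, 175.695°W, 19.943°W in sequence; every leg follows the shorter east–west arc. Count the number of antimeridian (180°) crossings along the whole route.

Leg 1: -152.787° → +99.199°, shortest Δλ = -108.014° (west) — crosses 180°.
Leg 2: +99.199° → -175.695°, shortest Δλ = 85.106° (east) — crosses 180°.
Leg 3: -175.695° → -19.943°, shortest Δλ = 155.752° (east) — does not cross 180°.
Total crossings: 2.

2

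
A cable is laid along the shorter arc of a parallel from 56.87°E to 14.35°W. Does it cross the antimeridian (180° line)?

Signed shortest Δλ = ((-14.35 − 56.87 + 180) mod 360) − 180 = -71.22°.
Going west by 71.22° from +56.87° reaches -14.35° without touching 180°.

No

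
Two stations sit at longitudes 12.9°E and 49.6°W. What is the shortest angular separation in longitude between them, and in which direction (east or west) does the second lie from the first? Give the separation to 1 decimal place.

62.5° west

Raw difference: -49.6 − 12.9 = -62.5°.
Normalise into (−180°, 180°]: -62.5° stays -62.5°.
Negative ⇒ the second point lies to the west; separation 62.5°.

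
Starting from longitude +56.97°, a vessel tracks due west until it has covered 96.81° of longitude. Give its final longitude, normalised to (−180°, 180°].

-39.84°

Start at +56.97°; shift −96.81° → -39.84°.
-39.84° already lies in (−180°, 180°].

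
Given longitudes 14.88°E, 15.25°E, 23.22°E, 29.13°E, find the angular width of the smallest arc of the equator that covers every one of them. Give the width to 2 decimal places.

14.25°

Sort the longitudes: +14.88°, +15.25°, +23.22°, +29.13°.
Eastward gaps between consecutive values (wrapping around): 0.37°, 7.97°, 5.91°, 345.75°.
Largest gap = 345.75° ⇒ minimal covering band is its complement: 360° − 345.75° = 14.25°.
Band runs from +14.88° eastward to +29.13°.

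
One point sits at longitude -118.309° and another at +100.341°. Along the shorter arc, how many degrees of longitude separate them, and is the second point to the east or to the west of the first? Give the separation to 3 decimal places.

Raw difference: 100.341 − -118.309 = 218.65°.
Normalise into (−180°, 180°]: 218.65° − 360° = -141.35°.
Negative ⇒ the second point lies to the west; separation 141.350°.

141.350° west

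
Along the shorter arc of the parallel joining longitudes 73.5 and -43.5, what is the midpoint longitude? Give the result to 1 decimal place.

Signed shortest Δλ from +73.5° to -43.5° is -117.0°.
Midpoint longitude = +73.5° + (-117.0°)/2 = +73.5° − 58.5° = +15.0°.

+15.0°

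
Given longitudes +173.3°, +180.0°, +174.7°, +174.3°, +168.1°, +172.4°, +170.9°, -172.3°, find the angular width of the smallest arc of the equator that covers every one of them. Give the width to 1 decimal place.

Sort the longitudes: -172.3°, +168.1°, +170.9°, +172.4°, +173.3°, +174.3°, +174.7°, +180.0°.
Eastward gaps between consecutive values (wrapping around): 340.4°, 2.8°, 1.5°, 0.9°, 1.0°, 0.4°, 5.3°, 7.7°.
Largest gap = 340.4° ⇒ minimal covering band is its complement: 360° − 340.4° = 19.6°.
Band runs from +168.1° eastward to -172.3°, crossing the antimeridian.

19.6°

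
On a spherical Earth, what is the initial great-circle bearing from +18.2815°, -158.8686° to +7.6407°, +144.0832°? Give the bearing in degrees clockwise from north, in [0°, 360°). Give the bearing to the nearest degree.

267°

Δλ = 144.0832 − -158.8686 = 302.9518°; wrapped into (−180°, 180°]: -57.0482°.
θ = atan2( sin Δλ · cos φ₂ , cos φ₁ · sin φ₂ − sin φ₁ · cos φ₂ · cos Δλ )
  = atan2(-0.83168, -0.04286) = -92.950° → normalised to [0°, 360°): 267.050°.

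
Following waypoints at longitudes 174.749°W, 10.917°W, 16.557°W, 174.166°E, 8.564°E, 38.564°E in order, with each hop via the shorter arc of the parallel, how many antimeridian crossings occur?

1

Leg 1: -174.749° → -10.917°, shortest Δλ = 163.832° (east) — does not cross 180°.
Leg 2: -10.917° → -16.557°, shortest Δλ = -5.64° (west) — does not cross 180°.
Leg 3: -16.557° → +174.166°, shortest Δλ = -169.277° (west) — crosses 180°.
Leg 4: +174.166° → +8.564°, shortest Δλ = -165.602° (west) — does not cross 180°.
Leg 5: +8.564° → +38.564°, shortest Δλ = 30.0° (east) — does not cross 180°.
Total crossings: 1.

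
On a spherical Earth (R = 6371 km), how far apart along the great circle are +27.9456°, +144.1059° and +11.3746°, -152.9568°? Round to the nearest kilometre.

Δλ = -152.9568 − 144.1059 = -297.0627°; wrapped into (−180°, 180°]: 62.9373°.
Δφ = 11.3746 − 27.9456 = -16.5710°.
a = sin²(Δφ/2) + cos φ₁ · cos φ₂ · sin²(Δλ/2) = 0.256778.
c = 2·atan2(√a, √(1−a)) = 1.06278 rad → d = 6371·c ≈ 6770.98 km.

6771 km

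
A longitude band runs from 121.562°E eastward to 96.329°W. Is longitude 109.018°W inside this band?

Band width going east from +121.562° to -96.329°: ((-96.329 − 121.562) mod 360) = 142.109°.
Offset of -109.018° east of the west edge: ((-109.018 − 121.562) mod 360) = 129.420°.
129.420° ≤ 142.109° ⇒ inside.

Yes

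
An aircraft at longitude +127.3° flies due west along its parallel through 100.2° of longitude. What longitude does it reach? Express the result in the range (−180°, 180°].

Start at +127.3°; shift −100.2° → +27.1°.
+27.1° already lies in (−180°, 180°].

+27.1°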